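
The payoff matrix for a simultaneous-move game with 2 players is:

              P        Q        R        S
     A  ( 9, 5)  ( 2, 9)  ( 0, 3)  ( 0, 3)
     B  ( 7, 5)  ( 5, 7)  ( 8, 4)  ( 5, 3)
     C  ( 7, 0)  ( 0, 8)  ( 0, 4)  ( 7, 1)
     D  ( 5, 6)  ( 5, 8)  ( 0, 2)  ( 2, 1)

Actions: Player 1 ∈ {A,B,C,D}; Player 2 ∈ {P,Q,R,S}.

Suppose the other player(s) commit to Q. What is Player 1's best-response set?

P1 best: {B,D}

u_1(A vs Q) = 2
u_1(B vs Q) = 5
u_1(C vs Q) = 0
u_1(D vs Q) = 5
max payoff 5 at {B,D}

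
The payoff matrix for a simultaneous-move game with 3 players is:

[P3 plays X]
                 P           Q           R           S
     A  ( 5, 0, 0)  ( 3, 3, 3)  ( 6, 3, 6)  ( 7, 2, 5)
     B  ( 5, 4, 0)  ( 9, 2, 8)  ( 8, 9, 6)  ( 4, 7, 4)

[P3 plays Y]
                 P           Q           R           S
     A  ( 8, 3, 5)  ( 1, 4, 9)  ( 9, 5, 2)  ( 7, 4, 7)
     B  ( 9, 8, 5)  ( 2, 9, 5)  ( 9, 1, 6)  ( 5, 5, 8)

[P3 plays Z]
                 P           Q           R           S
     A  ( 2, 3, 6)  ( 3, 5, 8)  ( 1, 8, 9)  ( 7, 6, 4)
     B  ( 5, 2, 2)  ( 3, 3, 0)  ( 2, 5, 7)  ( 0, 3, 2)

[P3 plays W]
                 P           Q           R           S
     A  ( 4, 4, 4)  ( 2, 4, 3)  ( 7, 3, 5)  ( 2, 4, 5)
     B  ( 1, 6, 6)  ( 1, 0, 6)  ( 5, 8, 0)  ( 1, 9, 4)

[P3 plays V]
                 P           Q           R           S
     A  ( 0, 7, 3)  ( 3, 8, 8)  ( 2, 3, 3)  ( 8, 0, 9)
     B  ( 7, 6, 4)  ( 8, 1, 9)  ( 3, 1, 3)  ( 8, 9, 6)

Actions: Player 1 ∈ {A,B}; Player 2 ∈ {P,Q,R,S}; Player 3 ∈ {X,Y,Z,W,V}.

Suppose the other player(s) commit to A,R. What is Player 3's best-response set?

P3 best: {Z}

u_3(X vs A,R) = 6
u_3(Y vs A,R) = 2
u_3(Z vs A,R) = 9
u_3(W vs A,R) = 5
u_3(V vs A,R) = 3
max payoff 9 at {Z}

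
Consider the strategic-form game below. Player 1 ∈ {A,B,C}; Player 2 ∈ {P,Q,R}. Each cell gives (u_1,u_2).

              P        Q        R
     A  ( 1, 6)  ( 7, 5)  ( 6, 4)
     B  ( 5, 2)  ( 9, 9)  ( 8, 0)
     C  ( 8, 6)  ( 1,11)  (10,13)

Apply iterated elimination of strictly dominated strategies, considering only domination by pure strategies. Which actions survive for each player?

P1 drop A (B beats it: P:5>1 Q:9>7 R:8>6)
P2 drop P (Q beats it: B:9>2 C:11>6)
P1→{B,C} P2→{Q,R}

Survivors P1:{B,C} P2:{Q,R}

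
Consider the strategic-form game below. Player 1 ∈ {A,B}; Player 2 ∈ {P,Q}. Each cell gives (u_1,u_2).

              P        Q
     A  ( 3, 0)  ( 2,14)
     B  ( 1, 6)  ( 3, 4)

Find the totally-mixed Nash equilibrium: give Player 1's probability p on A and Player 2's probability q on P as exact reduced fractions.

P1 indiff ⇒ q·3+(1-q)·2 = q·1+(1-q)·3 ⇒ q(2) = (1-q)(1) ⇒ q = 1/3
P2 indiff ⇒ p·0+(1-p)·6 = p·14+(1-p)·4 ⇒ p(-14) = (1-p)(-2) ⇒ p = 1/8

P1 mixes 1/8 on A; P2 mixes 1/3 on P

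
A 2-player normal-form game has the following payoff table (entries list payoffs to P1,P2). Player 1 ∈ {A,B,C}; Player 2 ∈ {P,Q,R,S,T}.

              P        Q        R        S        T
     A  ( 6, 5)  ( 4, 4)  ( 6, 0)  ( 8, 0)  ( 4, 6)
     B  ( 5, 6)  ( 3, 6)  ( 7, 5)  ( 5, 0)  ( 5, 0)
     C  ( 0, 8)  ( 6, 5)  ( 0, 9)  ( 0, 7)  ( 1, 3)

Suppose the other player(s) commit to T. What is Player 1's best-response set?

u_1(A vs T) = 4
u_1(B vs T) = 5
u_1(C vs T) = 1
max payoff 5 at {B}

BR_1 = {B}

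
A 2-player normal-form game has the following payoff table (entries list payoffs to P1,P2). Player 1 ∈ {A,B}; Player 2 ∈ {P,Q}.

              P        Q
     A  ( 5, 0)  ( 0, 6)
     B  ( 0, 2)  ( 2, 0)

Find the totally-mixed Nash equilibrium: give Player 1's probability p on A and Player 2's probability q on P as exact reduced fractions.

P1 mixes 1/4 on A; P2 mixes 2/7 on P

P1 indiff ⇒ q·5+(1-q)·0 = q·0+(1-q)·2 ⇒ q(5) = (1-q)(2) ⇒ q = 2/7
P2 indiff ⇒ p·0+(1-p)·2 = p·6+(1-p)·0 ⇒ p(-6) = (1-p)(-2) ⇒ p = 1/4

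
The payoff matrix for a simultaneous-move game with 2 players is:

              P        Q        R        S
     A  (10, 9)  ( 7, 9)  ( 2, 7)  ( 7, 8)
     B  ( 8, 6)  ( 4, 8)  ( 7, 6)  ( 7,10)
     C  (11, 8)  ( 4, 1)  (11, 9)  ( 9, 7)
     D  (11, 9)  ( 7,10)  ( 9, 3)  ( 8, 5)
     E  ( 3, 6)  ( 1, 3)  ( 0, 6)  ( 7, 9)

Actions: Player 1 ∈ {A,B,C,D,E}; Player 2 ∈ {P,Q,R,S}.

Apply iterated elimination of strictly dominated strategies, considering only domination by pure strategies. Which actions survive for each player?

Survivors P1:{A,C,D} P2:{P,Q,R}

P1 drop B (D beats it: P:11>8 Q:7>4 R:9>7 S:8>7)
P1 drop E (C beats it: P:11>3 Q:4>1 R:11>0 S:9>7)
P2 drop S (P beats it: A:9>8 C:8>7 D:9>5)
P1→{A,C,D} P2→{P,Q,R}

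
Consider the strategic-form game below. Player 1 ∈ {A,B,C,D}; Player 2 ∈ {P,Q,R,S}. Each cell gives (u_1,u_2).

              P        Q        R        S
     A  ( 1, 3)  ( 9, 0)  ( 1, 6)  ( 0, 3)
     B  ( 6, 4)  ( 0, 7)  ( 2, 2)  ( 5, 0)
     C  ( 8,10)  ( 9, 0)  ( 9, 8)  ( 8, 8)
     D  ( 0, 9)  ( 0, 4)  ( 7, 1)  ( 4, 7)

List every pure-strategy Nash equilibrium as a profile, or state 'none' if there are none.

NE set: (C,P)

(A,P): not NE [P1→C gives 8>1; P2→R gives 6>3]
(A,Q): not NE [P2→R gives 6>0]
(A,R): not NE [P1→C gives 9>1]
(A,S): not NE [P1→C gives 8>0; P2→R gives 6>3]
(B,P): not NE [P1→C gives 8>6; P2→Q gives 7>4]
(B,Q): not NE [P1→C gives 9>0]
(B,R): not NE [P1→C gives 9>2; P2→Q gives 7>2]
(B,S): not NE [P1→C gives 8>5; P2→Q gives 7>0]
(C,P): NE
(C,Q): not NE [P2→P gives 10>0]
(C,R): not NE [P2→P gives 10>8]
(C,S): not NE [P2→P gives 10>8]
(D,P): not NE [P1→C gives 8>0]
(D,Q): not NE [P1→C gives 9>0; P2→P gives 9>4]
(D,R): not NE [P1→C gives 9>7; P2→P gives 9>1]
(D,S): not NE [P1→C gives 8>4; P2→P gives 9>7]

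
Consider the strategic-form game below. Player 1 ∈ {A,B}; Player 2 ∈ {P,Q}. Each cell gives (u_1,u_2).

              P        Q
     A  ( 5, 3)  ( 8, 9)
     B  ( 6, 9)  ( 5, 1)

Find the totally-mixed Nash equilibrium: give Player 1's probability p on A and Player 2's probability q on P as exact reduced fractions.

P1 mixes 4/7 on A; P2 mixes 3/4 on P

P1 indiff ⇒ q·5+(1-q)·8 = q·6+(1-q)·5 ⇒ q(-1) = (1-q)(-3) ⇒ q = 3/4
P2 indiff ⇒ p·3+(1-p)·9 = p·9+(1-p)·1 ⇒ p(-6) = (1-p)(-8) ⇒ p = 4/7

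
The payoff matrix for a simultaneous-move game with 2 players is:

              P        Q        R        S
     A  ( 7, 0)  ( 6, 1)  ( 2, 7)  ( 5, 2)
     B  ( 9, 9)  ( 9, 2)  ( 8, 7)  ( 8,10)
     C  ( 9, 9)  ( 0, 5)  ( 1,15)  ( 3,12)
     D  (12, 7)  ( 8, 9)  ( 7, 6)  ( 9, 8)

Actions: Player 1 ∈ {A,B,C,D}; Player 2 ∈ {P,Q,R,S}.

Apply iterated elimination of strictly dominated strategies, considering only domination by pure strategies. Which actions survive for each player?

IESDS → P1:{B,D} P2:{Q,S}

P1 drop A (B beats it: P:9>7 Q:9>6 R:8>2 S:8>5)
P1 drop C (D beats it: P:12>9 Q:8>0 R:7>1 S:9>3)
P2 drop P (S beats it: B:10>9 D:8>7)
P2 drop R (S beats it: B:10>7 D:8>6)
P1→{B,D} P2→{Q,S}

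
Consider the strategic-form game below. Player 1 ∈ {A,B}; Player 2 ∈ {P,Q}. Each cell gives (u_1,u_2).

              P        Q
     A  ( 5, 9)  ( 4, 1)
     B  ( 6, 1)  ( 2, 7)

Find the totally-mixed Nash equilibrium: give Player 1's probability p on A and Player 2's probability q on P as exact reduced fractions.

P1 mixes 3/7 on A; P2 mixes 2/3 on P

P1 indiff ⇒ q·5+(1-q)·4 = q·6+(1-q)·2 ⇒ q(-1) = (1-q)(-2) ⇒ q = 2/3
P2 indiff ⇒ p·9+(1-p)·1 = p·1+(1-p)·7 ⇒ p(8) = (1-p)(6) ⇒ p = 3/7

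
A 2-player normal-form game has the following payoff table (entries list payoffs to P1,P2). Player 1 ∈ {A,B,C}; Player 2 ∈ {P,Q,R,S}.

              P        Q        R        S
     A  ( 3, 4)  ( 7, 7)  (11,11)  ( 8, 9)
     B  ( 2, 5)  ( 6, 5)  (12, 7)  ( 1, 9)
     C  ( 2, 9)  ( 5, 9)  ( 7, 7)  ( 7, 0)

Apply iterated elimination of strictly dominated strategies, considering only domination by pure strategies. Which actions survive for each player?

Remaining: P1:{A,B} P2:{R,S}

P1 drop C (A beats it: P:3>2 Q:7>5 R:11>7 S:8>7)
P2 drop P (R beats it: A:11>4 B:7>5)
P2 drop Q (R beats it: A:11>7 B:7>5)
P1→{A,B} P2→{R,S}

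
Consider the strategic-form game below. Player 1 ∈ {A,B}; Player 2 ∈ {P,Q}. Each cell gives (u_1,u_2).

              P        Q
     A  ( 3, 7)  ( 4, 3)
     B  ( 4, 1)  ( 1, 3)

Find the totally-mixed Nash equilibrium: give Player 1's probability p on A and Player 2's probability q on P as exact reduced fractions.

P1 indiff ⇒ q·3+(1-q)·4 = q·4+(1-q)·1 ⇒ q(-1) = (1-q)(-3) ⇒ q = 3/4
P2 indiff ⇒ p·7+(1-p)·1 = p·3+(1-p)·3 ⇒ p(4) = (1-p)(2) ⇒ p = 1/3

P1 mixes 1/3 on A; P2 mixes 3/4 on P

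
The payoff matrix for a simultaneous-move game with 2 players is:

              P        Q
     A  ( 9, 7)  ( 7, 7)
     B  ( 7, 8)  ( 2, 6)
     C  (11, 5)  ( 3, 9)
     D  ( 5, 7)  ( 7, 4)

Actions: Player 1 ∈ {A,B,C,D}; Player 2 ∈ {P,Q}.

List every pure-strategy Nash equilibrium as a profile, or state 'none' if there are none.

(A,P): not NE [P1→C gives 11>9]
(A,Q): NE
(B,P): not NE [P1→C gives 11>7]
(B,Q): not NE [P1→D gives 7>2; P2→P gives 8>6]
(C,P): not NE [P2→Q gives 9>5]
(C,Q): not NE [P1→D gives 7>3]
(D,P): not NE [P1→C gives 11>5]
(D,Q): not NE [P2→P gives 7>4]

Nash profiles: (A,Q)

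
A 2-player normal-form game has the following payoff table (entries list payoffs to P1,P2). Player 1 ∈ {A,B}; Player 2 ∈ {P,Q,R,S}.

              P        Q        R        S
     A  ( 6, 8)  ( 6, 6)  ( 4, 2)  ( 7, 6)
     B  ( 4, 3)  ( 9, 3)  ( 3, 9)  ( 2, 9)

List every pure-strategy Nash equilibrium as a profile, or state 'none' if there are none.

(A,P): NE
(A,Q): not NE [P1→B gives 9>6; P2→P gives 8>6]
(A,R): not NE [P2→P gives 8>2]
(A,S): not NE [P2→P gives 8>6]
(B,P): not NE [P1→A gives 6>4; P2→S gives 9>3]
(B,Q): not NE [P2→S gives 9>3]
(B,R): not NE [P1→A gives 4>3]
(B,S): not NE [P1→A gives 7>2]

NE set: (A,P)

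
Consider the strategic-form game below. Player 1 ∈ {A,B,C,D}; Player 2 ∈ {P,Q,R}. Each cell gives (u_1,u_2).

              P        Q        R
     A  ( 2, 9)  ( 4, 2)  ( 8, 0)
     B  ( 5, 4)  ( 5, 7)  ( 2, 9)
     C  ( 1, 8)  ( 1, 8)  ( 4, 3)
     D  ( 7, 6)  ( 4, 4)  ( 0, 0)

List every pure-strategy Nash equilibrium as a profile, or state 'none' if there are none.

Nash profiles: (D,P)

(A,P): not NE [P1→D gives 7>2]
(A,Q): not NE [P1→B gives 5>4; P2→P gives 9>2]
(A,R): not NE [P2→P gives 9>0]
(B,P): not NE [P1→D gives 7>5; P2→R gives 9>4]
(B,Q): not NE [P2→R gives 9>7]
(B,R): not NE [P1→A gives 8>2]
(C,P): not NE [P1→D gives 7>1]
(C,Q): not NE [P1→B gives 5>1]
(C,R): not NE [P1→A gives 8>4; P2→Q gives 8>3]
(D,P): NE
(D,Q): not NE [P1→B gives 5>4; P2→P gives 6>4]
(D,R): not NE [P1→A gives 8>0; P2→P gives 6>0]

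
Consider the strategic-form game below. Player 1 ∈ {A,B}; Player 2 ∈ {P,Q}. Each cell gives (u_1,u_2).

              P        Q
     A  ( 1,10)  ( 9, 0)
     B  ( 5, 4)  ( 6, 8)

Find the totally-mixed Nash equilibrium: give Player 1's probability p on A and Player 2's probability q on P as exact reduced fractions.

P1 indiff ⇒ q·1+(1-q)·9 = q·5+(1-q)·6 ⇒ q(-4) = (1-q)(-3) ⇒ q = 3/7
P2 indiff ⇒ p·10+(1-p)·4 = p·0+(1-p)·8 ⇒ p(10) = (1-p)(4) ⇒ p = 2/7

p=2/7, q=3/7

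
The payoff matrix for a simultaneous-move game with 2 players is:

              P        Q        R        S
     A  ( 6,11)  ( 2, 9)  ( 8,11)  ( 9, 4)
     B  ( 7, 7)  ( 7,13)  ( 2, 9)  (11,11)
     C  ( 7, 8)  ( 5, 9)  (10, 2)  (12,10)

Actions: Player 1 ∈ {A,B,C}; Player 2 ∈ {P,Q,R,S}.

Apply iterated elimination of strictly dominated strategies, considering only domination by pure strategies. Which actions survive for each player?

P1 drop A (C beats it: P:7>6 Q:5>2 R:10>8 S:12>9)
P2 drop P (Q beats it: B:13>7 C:9>8)
P2 drop R (Q beats it: B:13>9 C:9>2)
P1→{B,C} P2→{Q,S}

IESDS → P1:{B,C} P2:{Q,S}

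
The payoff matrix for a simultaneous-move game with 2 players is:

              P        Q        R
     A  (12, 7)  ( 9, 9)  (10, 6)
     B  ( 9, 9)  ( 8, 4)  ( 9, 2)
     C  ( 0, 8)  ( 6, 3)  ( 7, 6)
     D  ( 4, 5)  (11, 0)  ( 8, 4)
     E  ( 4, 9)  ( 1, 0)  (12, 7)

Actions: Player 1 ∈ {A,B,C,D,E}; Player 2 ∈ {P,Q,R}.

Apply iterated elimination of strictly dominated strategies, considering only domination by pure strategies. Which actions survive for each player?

P1 drop B (A beats it: P:12>9 Q:9>8 R:10>9)
P1 drop C (A beats it: P:12>0 Q:9>6 R:10>7)
P2 drop R (P beats it: A:7>6 D:5>4 E:9>7)
P1 drop E (A beats it: P:12>4 Q:9>1)
P1→{A,D} P2→{P,Q}

Remaining: P1:{A,D} P2:{P,Q}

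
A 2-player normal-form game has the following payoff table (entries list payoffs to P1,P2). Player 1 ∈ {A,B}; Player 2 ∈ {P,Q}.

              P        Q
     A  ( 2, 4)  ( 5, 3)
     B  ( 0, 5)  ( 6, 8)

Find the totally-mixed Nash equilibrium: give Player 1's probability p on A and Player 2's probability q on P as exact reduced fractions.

(p,q) = (3/4, 1/3)

P1 indiff ⇒ q·2+(1-q)·5 = q·0+(1-q)·6 ⇒ q(2) = (1-q)(1) ⇒ q = 1/3
P2 indiff ⇒ p·4+(1-p)·5 = p·3+(1-p)·8 ⇒ p(1) = (1-p)(3) ⇒ p = 3/4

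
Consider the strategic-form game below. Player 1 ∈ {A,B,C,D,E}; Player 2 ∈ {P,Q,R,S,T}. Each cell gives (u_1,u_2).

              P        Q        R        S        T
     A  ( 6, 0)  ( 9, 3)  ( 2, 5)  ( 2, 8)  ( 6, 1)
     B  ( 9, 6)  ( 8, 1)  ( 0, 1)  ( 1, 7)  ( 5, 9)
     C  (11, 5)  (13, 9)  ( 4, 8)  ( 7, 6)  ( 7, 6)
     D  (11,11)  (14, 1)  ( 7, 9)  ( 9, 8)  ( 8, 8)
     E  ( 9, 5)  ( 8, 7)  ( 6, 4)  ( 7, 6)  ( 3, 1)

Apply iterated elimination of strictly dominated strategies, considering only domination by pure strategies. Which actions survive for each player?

P1 drop A (C beats it: P:11>6 Q:13>9 R:4>2 S:7>2 T:7>6)
P1 drop B (C beats it: P:11>9 Q:13>8 R:4>0 S:7>1 T:7>5)
P1 drop E (D beats it: P:11>9 Q:14>8 R:7>6 S:9>7 T:8>3)
P2 drop S (R beats it: C:8>6 D:9>8)
P2 drop T (R beats it: C:8>6 D:9>8)
P1→{C,D} P2→{P,Q,R}

Survivors P1:{C,D} P2:{P,Q,R}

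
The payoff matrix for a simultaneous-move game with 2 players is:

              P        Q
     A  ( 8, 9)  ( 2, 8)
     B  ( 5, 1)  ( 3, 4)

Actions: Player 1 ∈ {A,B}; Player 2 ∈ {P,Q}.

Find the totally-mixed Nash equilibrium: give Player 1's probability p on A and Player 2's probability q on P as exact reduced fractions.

P1 indiff ⇒ q·8+(1-q)·2 = q·5+(1-q)·3 ⇒ q(3) = (1-q)(1) ⇒ q = 1/4
P2 indiff ⇒ p·9+(1-p)·1 = p·8+(1-p)·4 ⇒ p(1) = (1-p)(3) ⇒ p = 3/4

P1 mixes 3/4 on A; P2 mixes 1/4 on P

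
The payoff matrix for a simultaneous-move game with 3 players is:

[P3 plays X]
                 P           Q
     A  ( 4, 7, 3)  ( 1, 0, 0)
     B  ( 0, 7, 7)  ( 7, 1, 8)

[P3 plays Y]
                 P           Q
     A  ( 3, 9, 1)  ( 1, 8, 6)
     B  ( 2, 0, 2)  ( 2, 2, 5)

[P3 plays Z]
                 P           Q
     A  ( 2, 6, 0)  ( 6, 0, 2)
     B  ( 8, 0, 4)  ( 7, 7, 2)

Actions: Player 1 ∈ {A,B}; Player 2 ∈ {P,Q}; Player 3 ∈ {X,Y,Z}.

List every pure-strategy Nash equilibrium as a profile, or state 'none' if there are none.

(A,P,X): NE
(A,P,Y): not NE [P3→X gives 3>1]
(A,P,Z): not NE [P1→B gives 8>2; P3→X gives 3>0]
(A,Q,X): not NE [P1→B gives 7>1; P2→P gives 7>0; P3→Y gives 6>0]
(A,Q,Y): not NE [P1→B gives 2>1; P2→P gives 9>8]
(A,Q,Z): not NE [P1→B gives 7>6; P2→P gives 6>0; P3→Y gives 6>2]
(B,P,X): not NE [P1→A gives 4>0]
(B,P,Y): not NE [P1→A gives 3>2; P2→Q gives 2>0; P3→X gives 7>2]
(B,P,Z): not NE [P2→Q gives 7>0; P3→X gives 7>4]
(B,Q,X): not NE [P2→P gives 7>1]
(B,Q,Y): not NE [P3→X gives 8>5]
(B,Q,Z): not NE [P3→X gives 8>2]

NE set: (A,P,X)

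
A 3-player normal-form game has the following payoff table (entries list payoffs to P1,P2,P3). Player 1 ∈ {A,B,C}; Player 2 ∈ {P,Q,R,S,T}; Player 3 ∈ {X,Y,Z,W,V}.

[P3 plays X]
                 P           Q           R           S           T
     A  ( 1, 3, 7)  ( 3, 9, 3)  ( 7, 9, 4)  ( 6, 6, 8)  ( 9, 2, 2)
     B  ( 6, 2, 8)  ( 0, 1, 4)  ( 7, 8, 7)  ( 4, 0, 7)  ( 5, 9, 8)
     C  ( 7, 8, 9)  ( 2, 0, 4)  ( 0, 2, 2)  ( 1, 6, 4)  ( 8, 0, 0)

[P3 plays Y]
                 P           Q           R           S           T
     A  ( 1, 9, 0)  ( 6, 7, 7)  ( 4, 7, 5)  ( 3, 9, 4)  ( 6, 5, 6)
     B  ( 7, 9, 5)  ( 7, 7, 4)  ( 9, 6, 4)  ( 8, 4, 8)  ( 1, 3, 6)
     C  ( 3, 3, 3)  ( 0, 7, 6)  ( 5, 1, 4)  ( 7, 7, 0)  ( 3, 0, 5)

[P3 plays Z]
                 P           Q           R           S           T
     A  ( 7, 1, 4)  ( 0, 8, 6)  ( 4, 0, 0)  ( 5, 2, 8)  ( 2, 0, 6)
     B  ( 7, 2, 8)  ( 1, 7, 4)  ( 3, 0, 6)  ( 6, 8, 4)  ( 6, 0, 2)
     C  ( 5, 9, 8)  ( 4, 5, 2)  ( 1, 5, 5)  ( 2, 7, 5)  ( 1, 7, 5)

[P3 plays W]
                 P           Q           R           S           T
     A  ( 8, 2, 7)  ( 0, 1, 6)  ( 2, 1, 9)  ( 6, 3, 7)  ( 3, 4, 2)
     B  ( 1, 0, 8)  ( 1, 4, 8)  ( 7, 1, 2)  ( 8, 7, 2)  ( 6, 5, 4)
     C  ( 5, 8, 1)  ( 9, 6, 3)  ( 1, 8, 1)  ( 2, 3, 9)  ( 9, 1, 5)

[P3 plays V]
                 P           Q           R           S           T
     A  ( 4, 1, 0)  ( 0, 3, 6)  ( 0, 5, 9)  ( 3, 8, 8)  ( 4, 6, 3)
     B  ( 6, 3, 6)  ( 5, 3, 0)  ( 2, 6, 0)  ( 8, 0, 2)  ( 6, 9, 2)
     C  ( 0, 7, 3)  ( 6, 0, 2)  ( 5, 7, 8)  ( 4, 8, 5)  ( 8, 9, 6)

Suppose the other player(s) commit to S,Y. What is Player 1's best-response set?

u_1(A vs S,Y) = 3
u_1(B vs S,Y) = 8
u_1(C vs S,Y) = 7
max payoff 8 at {B}

BR_1 = {B}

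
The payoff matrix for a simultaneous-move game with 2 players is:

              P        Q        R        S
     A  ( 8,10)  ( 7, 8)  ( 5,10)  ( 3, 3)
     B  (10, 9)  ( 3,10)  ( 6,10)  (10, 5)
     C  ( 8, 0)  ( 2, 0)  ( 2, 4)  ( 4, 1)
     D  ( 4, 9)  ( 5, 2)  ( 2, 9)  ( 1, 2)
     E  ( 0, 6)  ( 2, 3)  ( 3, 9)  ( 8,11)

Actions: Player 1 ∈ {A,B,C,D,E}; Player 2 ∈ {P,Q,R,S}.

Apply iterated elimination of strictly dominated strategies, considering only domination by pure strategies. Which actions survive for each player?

Survivors P1:{A,B} P2:{P,Q,R}

P1 drop C (B beats it: P:10>8 Q:3>2 R:6>2 S:10>4)
P1 drop D (A beats it: P:8>4 Q:7>5 R:5>2 S:3>1)
P1 drop E (B beats it: P:10>0 Q:3>2 R:6>3 S:10>8)
P2 drop S (P beats it: A:10>3 B:9>5)
P1→{A,B} P2→{P,Q,R}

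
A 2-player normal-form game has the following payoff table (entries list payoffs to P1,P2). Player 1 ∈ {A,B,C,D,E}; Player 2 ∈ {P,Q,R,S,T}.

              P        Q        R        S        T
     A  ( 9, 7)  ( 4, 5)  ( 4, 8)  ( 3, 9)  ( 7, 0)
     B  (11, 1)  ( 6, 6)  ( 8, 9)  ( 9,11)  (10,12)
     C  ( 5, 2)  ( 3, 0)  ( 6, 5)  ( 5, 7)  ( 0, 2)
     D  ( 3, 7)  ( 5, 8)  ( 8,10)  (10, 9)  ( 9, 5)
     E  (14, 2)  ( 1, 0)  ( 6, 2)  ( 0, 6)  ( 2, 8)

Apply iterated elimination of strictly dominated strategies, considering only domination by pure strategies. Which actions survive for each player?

P1 drop A (B beats it: P:11>9 Q:6>4 R:8>4 S:9>3 T:10>7)
P1 drop C (B beats it: P:11>5 Q:6>3 R:8>6 S:9>5 T:10>0)
P2 drop P (S beats it: B:11>1 D:9>7 E:6>2)
P1 drop E (B beats it: Q:6>1 R:8>6 S:9>0 T:10>2)
P2 drop Q (R beats it: B:9>6 D:10>8)
P1→{B,D} P2→{R,S,T}

Survivors P1:{B,D} P2:{R,S,T}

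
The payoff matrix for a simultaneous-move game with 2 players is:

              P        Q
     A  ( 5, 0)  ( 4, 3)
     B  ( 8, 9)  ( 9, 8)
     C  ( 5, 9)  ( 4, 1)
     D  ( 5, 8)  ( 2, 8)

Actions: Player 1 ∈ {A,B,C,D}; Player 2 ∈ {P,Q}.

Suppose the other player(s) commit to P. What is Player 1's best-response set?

u_1(A vs P) = 5
u_1(B vs P) = 8
u_1(C vs P) = 5
u_1(D vs P) = 5
max payoff 8 at {B}

P1 best: {B}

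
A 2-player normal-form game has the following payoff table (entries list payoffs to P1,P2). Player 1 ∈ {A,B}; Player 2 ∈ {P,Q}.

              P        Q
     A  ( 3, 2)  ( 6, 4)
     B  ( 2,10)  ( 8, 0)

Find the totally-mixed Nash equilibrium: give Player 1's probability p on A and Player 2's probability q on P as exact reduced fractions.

P1 mixes 5/6 on A; P2 mixes 2/3 on P

P1 indiff ⇒ q·3+(1-q)·6 = q·2+(1-q)·8 ⇒ q(1) = (1-q)(2) ⇒ q = 2/3
P2 indiff ⇒ p·2+(1-p)·10 = p·4+(1-p)·0 ⇒ p(-2) = (1-p)(-10) ⇒ p = 5/6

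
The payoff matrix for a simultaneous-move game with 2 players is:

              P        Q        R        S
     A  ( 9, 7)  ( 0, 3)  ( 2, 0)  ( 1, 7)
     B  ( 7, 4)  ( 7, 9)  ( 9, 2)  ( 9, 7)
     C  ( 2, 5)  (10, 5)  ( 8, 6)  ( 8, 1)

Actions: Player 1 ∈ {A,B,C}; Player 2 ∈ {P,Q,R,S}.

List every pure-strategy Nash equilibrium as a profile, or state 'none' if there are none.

(A,P): NE
(A,Q): not NE [P1→C gives 10>0; P2→S gives 7>3]
(A,R): not NE [P1→B gives 9>2; P2→S gives 7>0]
(A,S): not NE [P1→B gives 9>1]
(B,P): not NE [P1→A gives 9>7; P2→Q gives 9>4]
(B,Q): not NE [P1→C gives 10>7]
(B,R): not NE [P2→Q gives 9>2]
(B,S): not NE [P2→Q gives 9>7]
(C,P): not NE [P1→A gives 9>2; P2→R gives 6>5]
(C,Q): not NE [P2→R gives 6>5]
(C,R): not NE [P1→B gives 9>8]
(C,S): not NE [P1→B gives 9>8; P2→R gives 6>1]

PSNE = {(A,P)}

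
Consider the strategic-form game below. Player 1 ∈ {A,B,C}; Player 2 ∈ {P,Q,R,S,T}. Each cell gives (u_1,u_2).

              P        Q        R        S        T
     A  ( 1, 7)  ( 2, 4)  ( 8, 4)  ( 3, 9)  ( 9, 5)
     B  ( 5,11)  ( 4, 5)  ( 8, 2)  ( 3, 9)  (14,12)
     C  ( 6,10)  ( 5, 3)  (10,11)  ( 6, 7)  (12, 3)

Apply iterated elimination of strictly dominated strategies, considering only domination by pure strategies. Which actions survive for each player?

P1 drop A (C beats it: P:6>1 Q:5>2 R:10>8 S:6>3 T:12>9)
P2 drop Q (P beats it: B:11>5 C:10>3)
P2 drop S (P beats it: B:11>9 C:10>7)
P1→{B,C} P2→{P,R,T}

IESDS → P1:{B,C} P2:{P,R,T}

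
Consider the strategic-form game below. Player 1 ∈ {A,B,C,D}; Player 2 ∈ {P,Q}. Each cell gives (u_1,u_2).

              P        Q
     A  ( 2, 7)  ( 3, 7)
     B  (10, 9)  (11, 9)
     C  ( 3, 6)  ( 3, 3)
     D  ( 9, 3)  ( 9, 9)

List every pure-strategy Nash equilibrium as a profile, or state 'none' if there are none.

(A,P): not NE [P1→B gives 10>2]
(A,Q): not NE [P1→B gives 11>3]
(B,P): NE
(B,Q): NE
(C,P): not NE [P1→B gives 10>3]
(C,Q): not NE [P1→B gives 11>3; P2→P gives 6>3]
(D,P): not NE [P1→B gives 10>9; P2→Q gives 9>3]
(D,Q): not NE [P1→B gives 11>9]

NE set: (B,P), (B,Q)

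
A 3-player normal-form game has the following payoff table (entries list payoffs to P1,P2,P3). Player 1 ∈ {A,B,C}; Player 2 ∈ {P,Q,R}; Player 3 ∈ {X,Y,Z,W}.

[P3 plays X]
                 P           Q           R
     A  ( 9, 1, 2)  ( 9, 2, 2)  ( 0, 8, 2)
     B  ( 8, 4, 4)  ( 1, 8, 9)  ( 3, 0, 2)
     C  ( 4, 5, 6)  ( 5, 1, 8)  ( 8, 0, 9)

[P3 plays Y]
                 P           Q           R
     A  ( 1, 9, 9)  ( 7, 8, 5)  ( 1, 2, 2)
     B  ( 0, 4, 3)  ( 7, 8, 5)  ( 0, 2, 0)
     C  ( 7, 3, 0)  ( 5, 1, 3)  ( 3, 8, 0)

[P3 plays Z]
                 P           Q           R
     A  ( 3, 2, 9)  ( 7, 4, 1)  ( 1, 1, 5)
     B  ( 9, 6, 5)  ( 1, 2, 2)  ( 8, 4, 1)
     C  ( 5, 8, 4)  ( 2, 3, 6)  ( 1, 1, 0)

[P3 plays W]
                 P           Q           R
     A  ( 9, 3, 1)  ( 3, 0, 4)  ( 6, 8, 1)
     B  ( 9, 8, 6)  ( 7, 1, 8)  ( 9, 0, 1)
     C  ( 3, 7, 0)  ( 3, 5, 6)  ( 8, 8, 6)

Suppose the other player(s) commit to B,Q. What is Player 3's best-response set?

BR_3 = {X}

u_3(X vs B,Q) = 9
u_3(Y vs B,Q) = 5
u_3(Z vs B,Q) = 2
u_3(W vs B,Q) = 8
max payoff 9 at {X}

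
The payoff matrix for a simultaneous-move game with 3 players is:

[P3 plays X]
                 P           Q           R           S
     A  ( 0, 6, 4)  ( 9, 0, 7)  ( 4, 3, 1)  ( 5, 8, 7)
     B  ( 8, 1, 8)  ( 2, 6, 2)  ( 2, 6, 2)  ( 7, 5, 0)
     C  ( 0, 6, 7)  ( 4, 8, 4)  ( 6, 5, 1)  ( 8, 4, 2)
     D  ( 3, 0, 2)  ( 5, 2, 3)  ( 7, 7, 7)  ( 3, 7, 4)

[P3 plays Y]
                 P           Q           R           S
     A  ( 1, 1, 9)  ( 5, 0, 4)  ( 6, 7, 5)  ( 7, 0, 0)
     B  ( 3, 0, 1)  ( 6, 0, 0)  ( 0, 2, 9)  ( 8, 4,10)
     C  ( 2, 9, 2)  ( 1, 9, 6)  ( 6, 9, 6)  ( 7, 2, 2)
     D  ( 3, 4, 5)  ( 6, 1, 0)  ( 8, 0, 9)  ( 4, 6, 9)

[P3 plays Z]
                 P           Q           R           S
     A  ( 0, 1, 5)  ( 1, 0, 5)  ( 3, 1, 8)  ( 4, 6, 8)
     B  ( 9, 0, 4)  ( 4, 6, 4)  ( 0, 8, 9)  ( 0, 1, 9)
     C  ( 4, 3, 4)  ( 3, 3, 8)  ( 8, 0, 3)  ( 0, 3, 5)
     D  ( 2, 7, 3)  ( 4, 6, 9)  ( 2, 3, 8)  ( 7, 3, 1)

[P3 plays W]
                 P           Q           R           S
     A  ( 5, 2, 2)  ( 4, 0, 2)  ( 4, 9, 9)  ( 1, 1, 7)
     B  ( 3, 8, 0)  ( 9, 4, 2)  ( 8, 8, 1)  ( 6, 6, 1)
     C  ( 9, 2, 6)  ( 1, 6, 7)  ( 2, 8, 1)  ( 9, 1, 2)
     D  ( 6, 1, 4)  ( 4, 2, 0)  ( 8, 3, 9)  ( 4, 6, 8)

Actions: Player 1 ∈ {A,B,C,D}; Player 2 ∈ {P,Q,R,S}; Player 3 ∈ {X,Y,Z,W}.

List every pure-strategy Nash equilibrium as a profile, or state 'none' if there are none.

(A,P,X): not NE [P1→B gives 8>0; P2→S gives 8>6; P3→Y gives 9>4]
(A,P,Y): not NE [P1→D gives 3>1; P2→R gives 7>1]
(A,P,Z): not NE [P1→B gives 9>0; P2→S gives 6>1; P3→Y gives 9>5]
(A,P,W): not NE [P1→C gives 9>5; P2→R gives 9>2; P3→Y gives 9>2]
(A,Q,X): not NE [P2→S gives 8>0]
(A,Q,Y): not NE [P1→D gives 6>5; P2→R gives 7>0; P3→X gives 7>4]
(A,Q,Z): not NE [P1→D gives 4>1; P2→S gives 6>0; P3→X gives 7>5]
(A,Q,W): not NE [P1→B gives 9>4; P2→R gives 9>0; P3→X gives 7>2]
(A,R,X): not NE [P1→D gives 7>4; P2→S gives 8>3; P3→W gives 9>1]
(A,R,Y): not NE [P1→D gives 8>6; P3→W gives 9>5]
(A,R,Z): not NE [P1→C gives 8>3; P2→S gives 6>1; P3→W gives 9>8]
(A,R,W): not NE [P1→D gives 8>4]
(A,S,X): not NE [P1→C gives 8>5; P3→Z gives 8>7]
(A,S,Y): not NE [P1→B gives 8>7; P2→R gives 7>0; P3→Z gives 8>0]
(A,S,Z): not NE [P1→D gives 7>4]
(A,S,W): not NE [P1→C gives 9>1; P2→R gives 9>1; P3→Z gives 8>7]
(B,P,X): not NE [P2→R gives 6>1]
(B,P,Y): not NE [P2→S gives 4>0; P3→X gives 8>1]
(B,P,Z): not NE [P2→R gives 8>0; P3→X gives 8>4]
(B,P,W): not NE [P1→C gives 9>3; P3→X gives 8>0]
(B,Q,X): not NE [P1→A gives 9>2; P3→Z gives 4>2]
(B,Q,Y): not NE [P2→S gives 4>0; P3→Z gives 4>0]
(B,Q,Z): not NE [P2→R gives 8>6]
(B,Q,W): not NE [P2→R gives 8>4; P3→Z gives 4>2]
(B,R,X): not NE [P1→D gives 7>2; P3→Z gives 9>2]
(B,R,Y): not NE [P1→D gives 8>0; P2→S gives 4>2]
(B,R,Z): not NE [P1→C gives 8>0]
(B,R,W): not NE [P3→Z gives 9>1]
(B,S,X): not NE [P1→C gives 8>7; P2→R gives 6>5; P3→Y gives 10>0]
(B,S,Y): NE
(B,S,Z): not NE [P1→D gives 7>0; P2→R gives 8>1; P3→Y gives 10>9]
(B,S,W): not NE [P1→C gives 9>6; P2→R gives 8>6; P3→Y gives 10>1]
(C,P,X): not NE [P1→B gives 8>0; P2→Q gives 8>6]
(C,P,Y): not NE [P1→D gives 3>2; P3→X gives 7>2]
(C,P,Z): not NE [P1→B gives 9>4; P3→X gives 7>4]
(C,P,W): not NE [P2→R gives 8>2; P3→X gives 7>6]
(C,Q,X): not NE [P1→A gives 9>4; P3→Z gives 8>4]
(C,Q,Y): not NE [P1→D gives 6>1; P3→Z gives 8>6]
(C,Q,Z): not NE [P1→D gives 4>3]
(C,Q,W): not NE [P1→B gives 9>1; P2→R gives 8>6; P3→Z gives 8>7]
(C,R,X): not NE [P1→D gives 7>6; P2→Q gives 8>5; P3→Y gives 6>1]
(C,R,Y): not NE [P1→D gives 8>6]
(C,R,Z): not NE [P2→S gives 3>0; P3→Y gives 6>3]
(C,R,W): not NE [P1→D gives 8>2; P3→Y gives 6>1]
(C,S,X): not NE [P2→Q gives 8>4; P3→Z gives 5>2]
(C,S,Y): not NE [P1→B gives 8>7; P2→R gives 9>2; P3→Z gives 5>2]
(C,S,Z): not NE [P1→D gives 7>0]
(C,S,W): not NE [P2→R gives 8>1; P3→Z gives 5>2]
(D,P,X): not NE [P1→B gives 8>3; P2→S gives 7>0; P3→Y gives 5>2]
(D,P,Y): not NE [P2→S gives 6>4]
(D,P,Z): not NE [P1→B gives 9>2; P3→Y gives 5>3]
(D,P,W): not NE [P1→C gives 9>6; P2→S gives 6>1; P3→Y gives 5>4]
(D,Q,X): not NE [P1→A gives 9>5; P2→S gives 7>2; P3→Z gives 9>3]
(D,Q,Y): not NE [P2→S gives 6>1; P3→Z gives 9>0]
(D,Q,Z): not NE [P2→P gives 7>6]
(D,Q,W): not NE [P1→B gives 9>4; P2→S gives 6>2; P3→Z gives 9>0]
(D,R,X): not NE [P3→W gives 9>7]
(D,R,Y): not NE [P2→S gives 6>0]
(D,R,Z): not NE [P1→C gives 8>2; P2→P gives 7>3; P3→W gives 9>8]
(D,R,W): not NE [P2→S gives 6>3]
(D,S,X): not NE [P1→C gives 8>3; P3→Y gives 9>4]
(D,S,Y): not NE [P1→B gives 8>4]
(D,S,Z): not NE [P2→P gives 7>3; P3→Y gives 9>1]
(D,S,W): not NE [P1→C gives 9>4; P3→Y gives 9>8]

PSNE = {(B,S,Y)}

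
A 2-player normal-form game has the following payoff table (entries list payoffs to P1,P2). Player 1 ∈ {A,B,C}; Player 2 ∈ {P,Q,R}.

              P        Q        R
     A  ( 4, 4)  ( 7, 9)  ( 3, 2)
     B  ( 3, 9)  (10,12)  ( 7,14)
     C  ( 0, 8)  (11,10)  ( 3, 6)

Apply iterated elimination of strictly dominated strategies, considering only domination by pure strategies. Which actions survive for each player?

IESDS → P1:{B,C} P2:{Q,R}

P2 drop P (Q beats it: A:9>4 B:12>9 C:10>8)
P1 drop A (B beats it: Q:10>7 R:7>3)
P1→{B,C} P2→{Q,R}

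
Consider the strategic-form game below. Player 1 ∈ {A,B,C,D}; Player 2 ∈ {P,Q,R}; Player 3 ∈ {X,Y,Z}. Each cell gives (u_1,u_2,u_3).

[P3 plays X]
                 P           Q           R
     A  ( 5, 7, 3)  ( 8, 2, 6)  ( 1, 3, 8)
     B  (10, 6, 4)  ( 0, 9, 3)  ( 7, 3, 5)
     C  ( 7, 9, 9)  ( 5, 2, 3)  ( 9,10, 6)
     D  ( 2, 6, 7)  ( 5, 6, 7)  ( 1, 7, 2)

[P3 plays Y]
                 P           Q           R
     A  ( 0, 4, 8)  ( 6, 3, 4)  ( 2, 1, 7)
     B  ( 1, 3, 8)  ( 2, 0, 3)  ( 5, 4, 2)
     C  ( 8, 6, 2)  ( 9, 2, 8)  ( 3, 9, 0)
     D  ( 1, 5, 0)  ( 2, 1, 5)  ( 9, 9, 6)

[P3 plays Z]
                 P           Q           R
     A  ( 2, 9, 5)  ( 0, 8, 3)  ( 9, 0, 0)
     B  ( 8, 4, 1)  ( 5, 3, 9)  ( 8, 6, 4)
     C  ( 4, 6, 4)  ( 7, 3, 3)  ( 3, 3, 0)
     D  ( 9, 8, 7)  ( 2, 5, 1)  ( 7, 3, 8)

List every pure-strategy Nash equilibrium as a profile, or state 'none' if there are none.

(A,P,X): not NE [P1→B gives 10>5; P3→Y gives 8>3]
(A,P,Y): not NE [P1→C gives 8>0]
(A,P,Z): not NE [P1→D gives 9>2; P3→Y gives 8>5]
(A,Q,X): not NE [P2→P gives 7>2]
(A,Q,Y): not NE [P1→C gives 9>6; P2→P gives 4>3; P3→X gives 6>4]
(A,Q,Z): not NE [P1→C gives 7>0; P2→P gives 9>8; P3→X gives 6>3]
(A,R,X): not NE [P1→C gives 9>1; P2→P gives 7>3]
(A,R,Y): not NE [P1→D gives 9>2; P2→P gives 4>1; P3→X gives 8>7]
(A,R,Z): not NE [P2→P gives 9>0; P3→X gives 8>0]
(B,P,X): not NE [P2→Q gives 9>6; P3→Y gives 8>4]
(B,P,Y): not NE [P1→C gives 8>1; P2→R gives 4>3]
(B,P,Z): not NE [P1→D gives 9>8; P2→R gives 6>4; P3→Y gives 8>1]
(B,Q,X): not NE [P1→A gives 8>0; P3→Z gives 9>3]
(B,Q,Y): not NE [P1→C gives 9>2; P2→R gives 4>0; P3→Z gives 9>3]
(B,Q,Z): not NE [P1→C gives 7>5; P2→R gives 6>3]
(B,R,X): not NE [P1→C gives 9>7; P2→Q gives 9>3]
(B,R,Y): not NE [P1→D gives 9>5; P3→X gives 5>2]
(B,R,Z): not NE [P1→A gives 9>8; P3→X gives 5>4]
(C,P,X): not NE [P1→B gives 10>7; P2→R gives 10>9]
(C,P,Y): not NE [P2→R gives 9>6; P3→X gives 9>2]
(C,P,Z): not NE [P1→D gives 9>4; P3→X gives 9>4]
(C,Q,X): not NE [P1→A gives 8>5; P2→R gives 10>2; P3→Y gives 8>3]
(C,Q,Y): not NE [P2→R gives 9>2]
(C,Q,Z): not NE [P2→P gives 6>3; P3→Y gives 8>3]
(C,R,X): NE
(C,R,Y): not NE [P1→D gives 9>3; P3→X gives 6>0]
(C,R,Z): not NE [P1→A gives 9>3; P2→P gives 6>3; P3→X gives 6>0]
(D,P,X): not NE [P1→B gives 10>2; P2→R gives 7>6]
(D,P,Y): not NE [P1→C gives 8>1; P2→R gives 9>5; P3→Z gives 7>0]
(D,P,Z): NE
(D,Q,X): not NE [P1→A gives 8>5; P2→R gives 7>6]
(D,Q,Y): not NE [P1→C gives 9>2; P2→R gives 9>1; P3→X gives 7>5]
(D,Q,Z): not NE [P1→C gives 7>2; P2→P gives 8>5; P3→X gives 7>1]
(D,R,X): not NE [P1→C gives 9>1; P3→Z gives 8>2]
(D,R,Y): not NE [P3→Z gives 8>6]
(D,R,Z): not NE [P1→A gives 9>7; P2→P gives 8>3]

PSNE = {(C,R,X), (D,P,Z)}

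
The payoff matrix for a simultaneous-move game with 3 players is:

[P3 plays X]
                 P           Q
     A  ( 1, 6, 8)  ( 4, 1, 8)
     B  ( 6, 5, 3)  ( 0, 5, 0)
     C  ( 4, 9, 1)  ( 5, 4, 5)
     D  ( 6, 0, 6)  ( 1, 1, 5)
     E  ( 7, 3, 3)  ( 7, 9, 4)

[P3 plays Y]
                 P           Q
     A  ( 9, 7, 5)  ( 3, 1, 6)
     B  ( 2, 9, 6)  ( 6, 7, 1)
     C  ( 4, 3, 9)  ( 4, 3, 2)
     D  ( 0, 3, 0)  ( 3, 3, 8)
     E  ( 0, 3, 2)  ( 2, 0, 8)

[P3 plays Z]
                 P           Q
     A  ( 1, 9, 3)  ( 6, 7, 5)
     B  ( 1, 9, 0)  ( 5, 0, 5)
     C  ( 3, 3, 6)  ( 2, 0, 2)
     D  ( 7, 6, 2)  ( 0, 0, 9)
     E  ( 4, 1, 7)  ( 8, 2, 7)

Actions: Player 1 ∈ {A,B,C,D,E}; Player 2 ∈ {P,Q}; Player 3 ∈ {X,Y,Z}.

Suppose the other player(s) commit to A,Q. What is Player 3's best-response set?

u_3(X vs A,Q) = 8
u_3(Y vs A,Q) = 6
u_3(Z vs A,Q) = 5
max payoff 8 at {X}

P3 best: {X}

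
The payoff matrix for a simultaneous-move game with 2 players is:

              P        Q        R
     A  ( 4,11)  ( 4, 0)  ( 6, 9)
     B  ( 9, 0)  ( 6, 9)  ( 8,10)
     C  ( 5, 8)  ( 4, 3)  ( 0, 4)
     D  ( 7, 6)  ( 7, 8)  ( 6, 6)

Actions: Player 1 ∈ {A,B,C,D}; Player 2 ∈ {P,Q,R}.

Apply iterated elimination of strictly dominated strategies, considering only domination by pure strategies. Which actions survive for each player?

Survivors P1:{B,D} P2:{Q,R}

P1 drop A (B beats it: P:9>4 Q:6>4 R:8>6)
P1 drop C (B beats it: P:9>5 Q:6>4 R:8>0)
P2 drop P (Q beats it: B:9>0 D:8>6)
P1→{B,D} P2→{Q,R}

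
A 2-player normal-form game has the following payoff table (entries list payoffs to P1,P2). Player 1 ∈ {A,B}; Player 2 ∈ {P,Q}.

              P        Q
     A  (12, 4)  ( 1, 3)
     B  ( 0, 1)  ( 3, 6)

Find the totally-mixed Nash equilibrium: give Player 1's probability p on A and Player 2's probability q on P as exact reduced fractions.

P1 indiff ⇒ q·12+(1-q)·1 = q·0+(1-q)·3 ⇒ q(12) = (1-q)(2) ⇒ q = 1/7
P2 indiff ⇒ p·4+(1-p)·1 = p·3+(1-p)·6 ⇒ p(1) = (1-p)(5) ⇒ p = 5/6

P1 mixes 5/6 on A; P2 mixes 1/7 on P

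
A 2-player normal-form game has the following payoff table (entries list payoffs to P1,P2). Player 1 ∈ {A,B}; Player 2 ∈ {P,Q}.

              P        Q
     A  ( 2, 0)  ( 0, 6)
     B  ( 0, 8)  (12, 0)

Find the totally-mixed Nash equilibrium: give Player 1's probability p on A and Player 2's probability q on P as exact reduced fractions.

P1 indiff ⇒ q·2+(1-q)·0 = q·0+(1-q)·12 ⇒ q(2) = (1-q)(12) ⇒ q = 6/7
P2 indiff ⇒ p·0+(1-p)·8 = p·6+(1-p)·0 ⇒ p(-6) = (1-p)(-8) ⇒ p = 4/7

(p,q) = (4/7, 6/7)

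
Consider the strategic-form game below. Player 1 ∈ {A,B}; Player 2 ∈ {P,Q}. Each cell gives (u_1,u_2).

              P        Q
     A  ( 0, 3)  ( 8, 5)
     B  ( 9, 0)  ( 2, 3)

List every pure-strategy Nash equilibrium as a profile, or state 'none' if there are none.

PSNE = {(A,Q)}

(A,P): not NE [P1→B gives 9>0; P2→Q gives 5>3]
(A,Q): NE
(B,P): not NE [P2→Q gives 3>0]
(B,Q): not NE [P1→A gives 8>2]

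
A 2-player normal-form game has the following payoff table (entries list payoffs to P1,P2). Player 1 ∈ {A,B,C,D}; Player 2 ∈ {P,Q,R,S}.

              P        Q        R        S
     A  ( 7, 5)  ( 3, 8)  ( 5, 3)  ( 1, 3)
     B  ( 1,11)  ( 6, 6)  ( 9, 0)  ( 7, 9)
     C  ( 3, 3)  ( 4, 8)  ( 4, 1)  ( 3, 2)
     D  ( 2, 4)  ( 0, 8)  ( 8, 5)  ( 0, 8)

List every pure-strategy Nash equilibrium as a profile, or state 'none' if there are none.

(A,P): not NE [P2→Q gives 8>5]
(A,Q): not NE [P1→B gives 6>3]
(A,R): not NE [P1→B gives 9>5; P2→Q gives 8>3]
(A,S): not NE [P1→B gives 7>1; P2→Q gives 8>3]
(B,P): not NE [P1→A gives 7>1]
(B,Q): not NE [P2→P gives 11>6]
(B,R): not NE [P2→P gives 11>0]
(B,S): not NE [P2→P gives 11>9]
(C,P): not NE [P1→A gives 7>3; P2→Q gives 8>3]
(C,Q): not NE [P1→B gives 6>4]
(C,R): not NE [P1→B gives 9>4; P2→Q gives 8>1]
(C,S): not NE [P1→B gives 7>3; P2→Q gives 8>2]
(D,P): not NE [P1→A gives 7>2; P2→S gives 8>4]
(D,Q): not NE [P1→B gives 6>0]
(D,R): not NE [P1→B gives 9>8; P2→S gives 8>5]
(D,S): not NE [P1→B gives 7>0]

Equilibria: none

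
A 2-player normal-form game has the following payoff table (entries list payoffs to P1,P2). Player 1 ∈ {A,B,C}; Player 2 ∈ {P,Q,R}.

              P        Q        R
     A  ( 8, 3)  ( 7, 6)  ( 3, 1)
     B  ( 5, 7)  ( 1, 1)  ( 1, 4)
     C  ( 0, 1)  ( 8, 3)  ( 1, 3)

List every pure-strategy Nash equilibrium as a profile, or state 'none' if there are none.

(A,P): not NE [P2→Q gives 6>3]
(A,Q): not NE [P1→C gives 8>7]
(A,R): not NE [P2→Q gives 6>1]
(B,P): not NE [P1→A gives 8>5]
(B,Q): not NE [P1→C gives 8>1; P2→P gives 7>1]
(B,R): not NE [P1→A gives 3>1; P2→P gives 7>4]
(C,P): not NE [P1→A gives 8>0; P2→R gives 3>1]
(C,Q): NE
(C,R): not NE [P1→A gives 3>1]

PSNE = {(C,Q)}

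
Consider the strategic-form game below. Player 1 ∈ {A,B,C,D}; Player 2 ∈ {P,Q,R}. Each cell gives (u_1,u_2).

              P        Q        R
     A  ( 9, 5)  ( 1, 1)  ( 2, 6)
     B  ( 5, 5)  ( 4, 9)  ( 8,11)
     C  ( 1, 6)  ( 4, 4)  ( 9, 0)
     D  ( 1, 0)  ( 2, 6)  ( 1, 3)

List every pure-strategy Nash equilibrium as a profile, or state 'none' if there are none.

PSNE: ∅

(A,P): not NE [P2→R gives 6>5]
(A,Q): not NE [P1→C gives 4>1; P2→R gives 6>1]
(A,R): not NE [P1→C gives 9>2]
(B,P): not NE [P1→A gives 9>5; P2→R gives 11>5]
(B,Q): not NE [P2→R gives 11>9]
(B,R): not NE [P1→C gives 9>8]
(C,P): not NE [P1→A gives 9>1]
(C,Q): not NE [P2→P gives 6>4]
(C,R): not NE [P2→P gives 6>0]
(D,P): not NE [P1→A gives 9>1; P2→Q gives 6>0]
(D,Q): not NE [P1→C gives 4>2]
(D,R): not NE [P1→C gives 9>1; P2→Q gives 6>3]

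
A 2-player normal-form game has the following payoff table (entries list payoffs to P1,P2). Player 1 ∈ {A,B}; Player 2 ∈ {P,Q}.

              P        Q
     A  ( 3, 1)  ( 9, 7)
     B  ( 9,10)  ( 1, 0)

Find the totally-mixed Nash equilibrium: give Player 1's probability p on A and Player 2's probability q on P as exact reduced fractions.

P1 indiff ⇒ q·3+(1-q)·9 = q·9+(1-q)·1 ⇒ q(-6) = (1-q)(-8) ⇒ q = 4/7
P2 indiff ⇒ p·1+(1-p)·10 = p·7+(1-p)·0 ⇒ p(-6) = (1-p)(-10) ⇒ p = 5/8

(p,q) = (5/8, 4/7)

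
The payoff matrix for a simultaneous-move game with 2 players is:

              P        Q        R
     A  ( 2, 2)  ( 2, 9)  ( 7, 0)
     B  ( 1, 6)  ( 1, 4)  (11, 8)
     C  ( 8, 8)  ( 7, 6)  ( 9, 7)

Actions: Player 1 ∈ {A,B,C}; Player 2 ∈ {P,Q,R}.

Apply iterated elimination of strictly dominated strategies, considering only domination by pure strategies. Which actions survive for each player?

P1 drop A (C beats it: P:8>2 Q:7>2 R:9>7)
P2 drop Q (P beats it: B:6>4 C:8>6)
P1→{B,C} P2→{P,R}

IESDS → P1:{B,C} P2:{P,R}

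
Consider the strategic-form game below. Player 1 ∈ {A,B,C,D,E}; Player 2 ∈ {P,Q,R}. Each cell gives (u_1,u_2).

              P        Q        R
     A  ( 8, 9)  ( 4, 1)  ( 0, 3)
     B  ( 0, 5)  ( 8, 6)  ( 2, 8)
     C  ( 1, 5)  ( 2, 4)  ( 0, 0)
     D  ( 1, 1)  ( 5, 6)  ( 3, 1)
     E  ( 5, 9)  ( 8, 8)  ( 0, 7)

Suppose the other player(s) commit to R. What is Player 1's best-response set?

u_1(A vs R) = 0
u_1(B vs R) = 2
u_1(C vs R) = 0
u_1(D vs R) = 3
u_1(E vs R) = 0
max payoff 3 at {D}

BR_1 = {D}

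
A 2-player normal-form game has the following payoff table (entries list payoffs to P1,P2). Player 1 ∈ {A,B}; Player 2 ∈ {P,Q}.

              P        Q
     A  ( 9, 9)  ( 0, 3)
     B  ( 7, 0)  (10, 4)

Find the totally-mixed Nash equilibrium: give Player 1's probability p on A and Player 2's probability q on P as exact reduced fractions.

P1 indiff ⇒ q·9+(1-q)·0 = q·7+(1-q)·10 ⇒ q(2) = (1-q)(10) ⇒ q = 5/6
P2 indiff ⇒ p·9+(1-p)·0 = p·3+(1-p)·4 ⇒ p(6) = (1-p)(4) ⇒ p = 2/5

(p,q) = (2/5, 5/6)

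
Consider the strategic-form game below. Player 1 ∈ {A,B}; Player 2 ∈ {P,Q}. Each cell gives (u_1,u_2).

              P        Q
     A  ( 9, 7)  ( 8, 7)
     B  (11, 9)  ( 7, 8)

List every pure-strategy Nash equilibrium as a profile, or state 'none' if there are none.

(A,P): not NE [P1→B gives 11>9]
(A,Q): NE
(B,P): NE
(B,Q): not NE [P1→A gives 8>7; P2→P gives 9>8]

NE set: (A,Q), (B,P)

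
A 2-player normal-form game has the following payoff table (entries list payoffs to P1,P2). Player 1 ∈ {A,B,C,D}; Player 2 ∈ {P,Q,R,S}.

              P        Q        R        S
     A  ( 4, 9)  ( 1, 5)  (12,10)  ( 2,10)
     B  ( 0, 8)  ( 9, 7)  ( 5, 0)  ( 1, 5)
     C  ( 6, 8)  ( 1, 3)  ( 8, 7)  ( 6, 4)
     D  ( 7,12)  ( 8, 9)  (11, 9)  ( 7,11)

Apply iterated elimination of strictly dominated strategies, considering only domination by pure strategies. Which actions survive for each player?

IESDS → P1:{A,D} P2:{P,R,S}

P1 drop C (D beats it: P:7>6 Q:8>1 R:11>8 S:7>6)
P2 drop Q (P beats it: A:9>5 B:8>7 D:12>9)
P1 drop B (A beats it: P:4>0 R:12>5 S:2>1)
P1→{A,D} P2→{P,R,S}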